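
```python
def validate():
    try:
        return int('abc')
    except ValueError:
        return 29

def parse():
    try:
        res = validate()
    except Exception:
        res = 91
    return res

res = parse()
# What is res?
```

Step-by-step execution trace:
1. `parse()` calls `validate()`.
2. In validate: `int('abc')` raises ValueError; `except ValueError` catches it → returns 29.
3. In parse: `res = validate()` → res = 29. No exception reaches parse.
4. `except Exception` is skipped; parse returns 29.
5. res = 29.
Result: 29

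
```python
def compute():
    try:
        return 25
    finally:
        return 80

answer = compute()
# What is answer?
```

Step-by-step execution trace:
1. `compute()` enters try: `return 25` sets pending return value 25.
2. Before returning, `finally: return 80` runs and overrides the pending return.
3. compute() returns 80 → answer = 80.
Result: 80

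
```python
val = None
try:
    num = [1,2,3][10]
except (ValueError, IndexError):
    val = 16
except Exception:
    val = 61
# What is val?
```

Step-by-step execution trace:
1. `num = [1,2,3][10]` raises IndexError.
2. `except (ValueError, IndexError)` matches (IndexError is in the tuple) → val = 16.
3. `except Exception` is not reached.
Result: 16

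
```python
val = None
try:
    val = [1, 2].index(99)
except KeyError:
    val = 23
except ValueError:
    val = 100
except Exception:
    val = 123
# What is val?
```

Step-by-step execution trace:
1. `val = [1, 2].index(99)` raises ValueError.
2. `except KeyError` does not match ValueError; skipped.
3. `except ValueError` matches → val = 100.
4. Remaining except clauses are skipped.
Result: 100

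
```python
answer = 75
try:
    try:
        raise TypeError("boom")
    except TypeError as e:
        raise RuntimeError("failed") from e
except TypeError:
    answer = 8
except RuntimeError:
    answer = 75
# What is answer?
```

Step-by-step execution trace:
1. Inner try raises TypeError; inner `except TypeError as e` catches it.
2. `raise RuntimeError(...) from e` raises RuntimeError (TypeError is attached as __cause__, but only RuntimeError is active).
3. Outer `except TypeError` does not match RuntimeError; skipped.
4. Outer `except RuntimeError` matches → answer = 75.
Result: 75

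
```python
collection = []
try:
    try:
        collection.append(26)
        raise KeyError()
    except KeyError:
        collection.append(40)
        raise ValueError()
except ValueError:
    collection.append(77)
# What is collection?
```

Step-by-step execution trace:
1. Inner try: `collection.append(26)` → collection = [26].
2. `raise KeyError()` raises KeyError.
3. Inner `except KeyError` matches → `collection.append(40)` → collection = [26, 40].
4. `raise ValueError()` raises ValueError; propagates to outer try.
5. Outer `except ValueError` matches → `collection.append(77)` → collection = [26, 40, 77].
Result: [26, 40, 77]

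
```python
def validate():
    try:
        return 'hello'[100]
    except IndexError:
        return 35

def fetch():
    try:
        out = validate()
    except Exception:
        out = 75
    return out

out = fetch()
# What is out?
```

Step-by-step execution trace:
1. `fetch()` calls `validate()`.
2. In validate: `'hello'[100]` raises IndexError; `except IndexError` catches it → returns 35.
3. In fetch: `out = validate()` → out = 35. No exception reaches fetch.
4. `except Exception` is skipped; fetch returns 35.
5. out = 35.
Result: 35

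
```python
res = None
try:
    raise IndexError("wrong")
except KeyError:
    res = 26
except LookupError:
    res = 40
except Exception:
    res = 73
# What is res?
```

Step-by-step execution trace:
1. `raise IndexError(...)` raises IndexError.
2. `except KeyError` does not match (IndexError is not a subclass of KeyError); skipped.
3. `except LookupError` matches (IndexError is a subclass of LookupError) → res = 40.
4. `except Exception` is not reached.
Result: 40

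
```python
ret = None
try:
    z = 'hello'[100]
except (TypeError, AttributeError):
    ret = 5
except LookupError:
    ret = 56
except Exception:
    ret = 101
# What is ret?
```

Step-by-step execution trace:
1. `z = 'hello'[100]` raises IndexError.
2. `except (TypeError, AttributeError)` does not match IndexError; skipped.
3. `except LookupError` matches (IndexError is a subclass of LookupError) → ret = 56.
4. `except Exception` is not reached.
Result: 56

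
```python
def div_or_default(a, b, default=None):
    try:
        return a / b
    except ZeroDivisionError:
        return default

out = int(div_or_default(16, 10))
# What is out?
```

Step-by-step execution trace:
1. `div_or_default(16, 10)` enters try: `return 16 / 10` → returns 1.6. No exception raised.
2. `except ZeroDivisionError` is skipped.
3. `int(1.6)` → 1 → out = 1.
Result: 1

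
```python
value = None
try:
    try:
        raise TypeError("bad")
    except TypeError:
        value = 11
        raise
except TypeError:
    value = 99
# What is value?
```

Step-by-step execution trace:
1. Inner try: `raise TypeError("bad")` raises TypeError.
2. Inner `except TypeError` matches → value = 11.
3. bare `raise` re-raises the same TypeError.
4. Outer `except TypeError` matches → value = 99.
Result: 99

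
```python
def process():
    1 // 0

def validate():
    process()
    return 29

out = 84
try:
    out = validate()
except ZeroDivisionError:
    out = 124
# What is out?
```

Step-by-step execution trace:
1. out starts at 84.
2. try: `validate()` calls `process()`.
3. `process()` evaluates `1 // 0`, which raises ZeroDivisionError; it propagates through validate (uncaught).
4. `return 29` in validate is not reached; the assignment to out does not complete.
5. `except ZeroDivisionError` matches → out = 124.
Result: 124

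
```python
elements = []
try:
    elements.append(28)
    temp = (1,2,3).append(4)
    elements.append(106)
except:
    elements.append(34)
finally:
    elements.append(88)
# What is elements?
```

Step-by-step execution trace:
1. try: `elements.append(28)` → elements = [28].
2. `temp = (1,2,3).append(4)` raises AttributeError; `elements.append(106)` is not reached.
3. bare `except` matches → `elements.append(34)` → elements = [28, 34].
4. finally always runs: `elements.append(88)` → elements = [28, 34, 88].
Result: [28, 34, 88]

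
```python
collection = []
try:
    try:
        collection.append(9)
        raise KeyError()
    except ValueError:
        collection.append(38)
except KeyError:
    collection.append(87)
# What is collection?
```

Step-by-step execution trace:
1. Inner try: `collection.append(9)` → collection = [9].
2. `raise KeyError()` raises KeyError.
3. Inner `except ValueError` does not match KeyError; exception propagates to outer try.
4. Outer `except KeyError` matches → `collection.append(87)` → collection = [9, 87].
Result: [9, 87]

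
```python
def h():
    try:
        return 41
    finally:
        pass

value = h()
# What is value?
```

Step-by-step execution trace:
1. `h()` enters try: `return 41` sets pending return value 41.
2. Before returning, `finally: pass` runs (no effect).
3. h() returns 41 → value = 41.
Result: 41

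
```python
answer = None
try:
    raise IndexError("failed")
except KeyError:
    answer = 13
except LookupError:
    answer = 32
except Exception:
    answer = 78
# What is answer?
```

Step-by-step execution trace:
1. `raise IndexError(...)` raises IndexError.
2. `except KeyError` does not match (IndexError is not a subclass of KeyError); skipped.
3. `except LookupError` matches (IndexError is a subclass of LookupError) → answer = 32.
4. `except Exception` is not reached.
Result: 32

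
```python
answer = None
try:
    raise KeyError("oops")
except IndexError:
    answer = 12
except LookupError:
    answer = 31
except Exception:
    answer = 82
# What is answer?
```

Step-by-step execution trace:
1. `raise KeyError(...)` raises KeyError.
2. `except IndexError` does not match (KeyError is not a subclass of IndexError); skipped.
3. `except LookupError` matches (KeyError is a subclass of LookupError) → answer = 31.
4. `except Exception` is not reached.
Result: 31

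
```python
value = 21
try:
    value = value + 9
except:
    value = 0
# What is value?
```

Step-by-step execution trace:
1. value starts at 21.
2. try: `value = value + 9` → value = 30. No exception raised.
3. `except` is skipped.
Result: 30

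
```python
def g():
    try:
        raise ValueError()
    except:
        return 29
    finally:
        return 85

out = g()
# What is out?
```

Step-by-step execution trace:
1. `g()` enters try: `raise ValueError()` raises ValueError.
2. bare `except` matches → `return 29` sets pending return value 29.
3. Before returning, `finally: return 85` runs and overrides the pending return.
4. g() returns 85 → out = 85.
Result: 85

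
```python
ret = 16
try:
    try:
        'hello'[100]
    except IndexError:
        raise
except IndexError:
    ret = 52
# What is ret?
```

Step-by-step execution trace:
1. Inner try: `'hello'[100]` raises IndexError.
2. Inner `except IndexError` matches; bare `raise` re-raises the same IndexError.
3. Outer `except IndexError` matches → ret = 52.
Result: 52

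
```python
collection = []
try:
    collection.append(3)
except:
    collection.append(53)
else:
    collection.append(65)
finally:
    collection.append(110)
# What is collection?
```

Step-by-step execution trace:
1. try: `collection.append(3)` → collection = [3]. No exception raised.
2. `except` is skipped.
3. `else` runs: `collection.append(65)` → collection = [3, 65].
4. `finally` always runs: `collection.append(110)` → collection = [3, 65, 110].
Result: [3, 65, 110]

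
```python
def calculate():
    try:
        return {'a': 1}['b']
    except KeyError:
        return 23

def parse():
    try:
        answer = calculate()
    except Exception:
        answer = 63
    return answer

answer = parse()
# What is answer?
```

Step-by-step execution trace:
1. `parse()` calls `calculate()`.
2. In calculate: `{'a': 1}['b']` raises KeyError; `except KeyError` catches it → returns 23.
3. In parse: `answer = calculate()` → answer = 23. No exception reaches parse.
4. `except Exception` is skipped; parse returns 23.
5. answer = 23.
Result: 23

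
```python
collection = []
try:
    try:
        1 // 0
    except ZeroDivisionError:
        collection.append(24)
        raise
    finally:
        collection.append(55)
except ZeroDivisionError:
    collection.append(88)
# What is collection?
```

Step-by-step execution trace:
1. Inner try: `1 // 0` raises ZeroDivisionError.
2. Inner `except ZeroDivisionError` matches → `collection.append(24)` → collection = [24].
3. bare `raise` re-raises ZeroDivisionError.
4. Inner `finally` runs during unwinding: `collection.append(55)` → collection = [24, 55].
5. Outer `except ZeroDivisionError` matches → `collection.append(88)` → collection = [24, 55, 88].
Result: [24, 55, 88]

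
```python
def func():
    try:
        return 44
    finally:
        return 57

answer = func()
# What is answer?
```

Step-by-step execution trace:
1. `func()` enters try: `return 44` sets pending return value 44.
2. Before returning, `finally: return 57` runs and overrides the pending return.
3. func() returns 57 → answer = 57.
Result: 57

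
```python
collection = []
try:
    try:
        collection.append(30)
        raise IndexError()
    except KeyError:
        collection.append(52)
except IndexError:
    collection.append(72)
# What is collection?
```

Step-by-step execution trace:
1. Inner try: `collection.append(30)` → collection = [30].
2. `raise IndexError()` raises IndexError.
3. Inner `except KeyError` does not match IndexError; exception propagates to outer try.
4. Outer `except IndexError` matches → `collection.append(72)` → collection = [30, 72].
Result: [30, 72]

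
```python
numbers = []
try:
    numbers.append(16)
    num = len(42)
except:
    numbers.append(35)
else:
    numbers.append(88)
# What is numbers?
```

Step-by-step execution trace:
1. try: `numbers.append(16)` → numbers = [16].
2. `num = len(42)` raises TypeError.
3. bare `except` matches → `numbers.append(35)` → numbers = [16, 35].
4. `else` is skipped (an exception was raised).
Result: [16, 35]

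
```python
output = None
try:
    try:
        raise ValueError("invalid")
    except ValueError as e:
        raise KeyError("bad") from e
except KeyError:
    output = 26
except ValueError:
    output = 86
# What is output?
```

Step-by-step execution trace:
1. Inner try raises ValueError; inner `except ValueError as e` catches it.
2. `raise KeyError(...) from e` raises KeyError (ValueError is attached as __cause__, but only KeyError is active).
3. Outer `except KeyError` matches → output = 26.
4. `except ValueError` is not reached.
Result: 26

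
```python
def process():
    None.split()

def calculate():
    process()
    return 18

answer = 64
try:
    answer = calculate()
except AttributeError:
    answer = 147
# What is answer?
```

Step-by-step execution trace:
1. answer starts at 64.
2. try: `calculate()` calls `process()`.
3. `process()` evaluates `None.split()`, which raises AttributeError; it propagates through calculate (uncaught).
4. `return 18` in calculate is not reached; the assignment to answer does not complete.
5. `except AttributeError` matches → answer = 147.
Result: 147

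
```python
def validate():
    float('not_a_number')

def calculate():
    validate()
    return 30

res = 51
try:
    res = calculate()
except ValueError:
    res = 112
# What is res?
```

Step-by-step execution trace:
1. res starts at 51.
2. try: `calculate()` calls `validate()`.
3. `validate()` evaluates `float('not_a_number')`, which raises ValueError; it propagates through calculate (uncaught).
4. `return 30` in calculate is not reached; the assignment to res does not complete.
5. `except ValueError` matches → res = 112.
Result: 112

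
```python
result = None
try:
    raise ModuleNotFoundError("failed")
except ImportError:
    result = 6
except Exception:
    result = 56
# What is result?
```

Step-by-step execution trace:
1. `raise ModuleNotFoundError(...)` raises ModuleNotFoundError.
2. `except ImportError` matches (ModuleNotFoundError is a subclass of ImportError) → result = 6.
3. `except Exception` is not reached.
Result: 6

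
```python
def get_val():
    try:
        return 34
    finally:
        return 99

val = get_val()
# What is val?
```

Step-by-step execution trace:
1. `get_val()` enters try: `return 34` sets pending return value 34.
2. Before returning, `finally: return 99` runs and overrides the pending return.
3. get_val() returns 99 → val = 99.
Result: 99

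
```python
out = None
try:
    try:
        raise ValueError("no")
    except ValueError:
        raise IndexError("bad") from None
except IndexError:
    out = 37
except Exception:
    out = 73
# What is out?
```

Step-by-step execution trace:
1. Inner try raises ValueError; inner `except ValueError` catches it.
2. `raise IndexError(...) from None` raises IndexError (from None suppresses __context__, but the active exception is still IndexError).
3. Outer `except IndexError` matches → out = 37.
4. `except Exception` is not reached.
Result: 37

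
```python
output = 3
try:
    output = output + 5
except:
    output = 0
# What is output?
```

Step-by-step execution trace:
1. output starts at 3.
2. try: `output = output + 5` → output = 8. No exception raised.
3. `except` is skipped.
Result: 8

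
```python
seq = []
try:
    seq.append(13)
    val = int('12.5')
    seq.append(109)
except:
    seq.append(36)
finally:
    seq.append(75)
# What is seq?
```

Step-by-step execution trace:
1. try: `seq.append(13)` → seq = [13].
2. `val = int('12.5')` raises ValueError; `seq.append(109)` is not reached.
3. bare `except` matches → `seq.append(36)` → seq = [13, 36].
4. finally always runs: `seq.append(75)` → seq = [13, 36, 75].
Result: [13, 36, 75]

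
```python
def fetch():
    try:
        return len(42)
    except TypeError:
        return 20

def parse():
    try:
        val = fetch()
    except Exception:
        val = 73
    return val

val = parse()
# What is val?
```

Step-by-step execution trace:
1. `parse()` calls `fetch()`.
2. In fetch: `len(42)` raises TypeError; `except TypeError` catches it → returns 20.
3. In parse: `val = fetch()` → val = 20. No exception reaches parse.
4. `except Exception` is skipped; parse returns 20.
5. val = 20.
Result: 20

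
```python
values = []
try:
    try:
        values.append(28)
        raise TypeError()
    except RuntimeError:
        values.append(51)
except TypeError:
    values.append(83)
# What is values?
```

Step-by-step execution trace:
1. Inner try: `values.append(28)` → values = [28].
2. `raise TypeError()` raises TypeError.
3. Inner `except RuntimeError` does not match TypeError; exception propagates to outer try.
4. Outer `except TypeError` matches → `values.append(83)` → values = [28, 83].
Result: [28, 83]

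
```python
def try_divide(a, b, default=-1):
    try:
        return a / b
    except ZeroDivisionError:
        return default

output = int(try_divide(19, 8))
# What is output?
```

Step-by-step execution trace:
1. `try_divide(19, 8)` enters try: `return 19 / 8` → returns 2.375. No exception raised.
2. `except ZeroDivisionError` is skipped.
3. `int(2.375)` → 2 → output = 2.
Result: 2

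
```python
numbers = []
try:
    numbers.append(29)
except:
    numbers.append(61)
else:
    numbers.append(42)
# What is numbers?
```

Step-by-step execution trace:
1. try: `numbers.append(29)` → numbers = [29]. No exception raised.
2. `except` is skipped.
3. `else` runs (try completed without exception): `numbers.append(42)` → numbers = [29, 42].
Result: [29, 42]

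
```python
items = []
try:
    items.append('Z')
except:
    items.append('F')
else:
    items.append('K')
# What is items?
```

Step-by-step execution trace:
1. try: `items.append('Z')` → items = ['Z']. No exception raised.
2. `except` is skipped.
3. `else` runs (try completed without exception): `items.append('K')` → items = ['Z', 'K'].
Result: ['Z', 'K']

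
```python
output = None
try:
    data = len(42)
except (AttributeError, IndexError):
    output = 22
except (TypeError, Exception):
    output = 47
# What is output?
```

Step-by-step execution trace:
1. `data = len(42)` raises TypeError.
2. `except (AttributeError, IndexError)` does not match TypeError; skipped.
3. `except (TypeError, Exception)` matches (TypeError is in the tuple) → output = 47.
Result: 47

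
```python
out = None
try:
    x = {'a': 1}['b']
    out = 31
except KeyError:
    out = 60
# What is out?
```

Step-by-step execution trace:
1. `x = {'a': 1}['b']` raises KeyError.
2. `out = 31` is not reached.
3. `except KeyError` matches → out = 60.
Result: 60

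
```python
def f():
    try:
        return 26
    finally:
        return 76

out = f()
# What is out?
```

Step-by-step execution trace:
1. `f()` enters try: `return 26` sets pending return value 26.
2. Before returning, `finally: return 76` runs and overrides the pending return.
3. f() returns 76 → out = 76.
Result: 76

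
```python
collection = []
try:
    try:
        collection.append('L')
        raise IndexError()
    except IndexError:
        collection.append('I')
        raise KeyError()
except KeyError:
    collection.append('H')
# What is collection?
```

Step-by-step execution trace:
1. Inner try: `collection.append('L')` → collection = ['L'].
2. `raise IndexError()` raises IndexError.
3. Inner `except IndexError` matches → `collection.append('I')` → collection = ['L', 'I'].
4. `raise KeyError()` raises KeyError; propagates to outer try.
5. Outer `except KeyError` matches → `collection.append('H')` → collection = ['L', 'I', 'H'].
Result: ['L', 'I', 'H']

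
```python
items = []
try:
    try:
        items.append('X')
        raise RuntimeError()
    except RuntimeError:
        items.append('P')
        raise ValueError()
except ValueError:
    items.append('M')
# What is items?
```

Step-by-step execution trace:
1. Inner try: `items.append('X')` → items = ['X'].
2. `raise RuntimeError()` raises RuntimeError.
3. Inner `except RuntimeError` matches → `items.append('P')` → items = ['X', 'P'].
4. `raise ValueError()` raises ValueError; propagates to outer try.
5. Outer `except ValueError` matches → `items.append('M')` → items = ['X', 'P', 'M'].
Result: ['X', 'P', 'M']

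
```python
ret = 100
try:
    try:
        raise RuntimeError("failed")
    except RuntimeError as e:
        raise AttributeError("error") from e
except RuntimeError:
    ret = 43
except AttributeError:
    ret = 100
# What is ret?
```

Step-by-step execution trace:
1. Inner try raises RuntimeError; inner `except RuntimeError as e` catches it.
2. `raise AttributeError(...) from e` raises AttributeError (RuntimeError is attached as __cause__, but only AttributeError is active).
3. Outer `except RuntimeError` does not match AttributeError; skipped.
4. Outer `except AttributeError` matches → ret = 100.
Result: 100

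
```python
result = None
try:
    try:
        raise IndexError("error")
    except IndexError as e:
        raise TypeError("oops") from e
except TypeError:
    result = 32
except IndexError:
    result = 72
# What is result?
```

Step-by-step execution trace:
1. Inner try raises IndexError; inner `except IndexError as e` catches it.
2. `raise TypeError(...) from e` raises TypeError (IndexError is attached as __cause__, but only TypeError is active).
3. Outer `except TypeError` matches → result = 32.
4. `except IndexError` is not reached.
Result: 32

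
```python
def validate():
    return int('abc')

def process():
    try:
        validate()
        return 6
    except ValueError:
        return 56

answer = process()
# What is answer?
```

Step-by-step execution trace:
1. `process()` calls `validate()`.
2. `validate()` evaluates `int('abc')`, which raises ValueError; it propagates to the caller.
3. `return 6` is not reached.
4. `except ValueError` in process matches → returns 56.
5. answer = 56.
Result: 56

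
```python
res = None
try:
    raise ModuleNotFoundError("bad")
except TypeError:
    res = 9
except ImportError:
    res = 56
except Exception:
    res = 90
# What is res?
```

Step-by-step execution trace:
1. `raise ModuleNotFoundError(...)` raises ModuleNotFoundError.
2. `except TypeError` does not match (ModuleNotFoundError is not a subclass of TypeError); skipped.
3. `except ImportError` matches (ModuleNotFoundError is a subclass of ImportError) → res = 56.
4. `except Exception` is not reached.
Result: 56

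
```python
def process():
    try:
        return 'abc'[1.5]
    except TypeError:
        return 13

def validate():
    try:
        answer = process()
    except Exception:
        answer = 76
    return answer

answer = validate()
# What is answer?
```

Step-by-step execution trace:
1. `validate()` calls `process()`.
2. In process: `'abc'[1.5]` raises TypeError; `except TypeError` catches it → returns 13.
3. In validate: `answer = process()` → answer = 13. No exception reaches validate.
4. `except Exception` is skipped; validate returns 13.
5. answer = 13.
Result: 13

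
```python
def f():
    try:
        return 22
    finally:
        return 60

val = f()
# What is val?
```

Step-by-step execution trace:
1. `f()` enters try: `return 22` sets pending return value 22.
2. Before returning, `finally: return 60` runs and overrides the pending return.
3. f() returns 60 → val = 60.
Result: 60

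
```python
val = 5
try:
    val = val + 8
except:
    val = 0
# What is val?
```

Step-by-step execution trace:
1. val starts at 5.
2. try: `val = val + 8` → val = 13. No exception raised.
3. `except` is skipped.
Result: 13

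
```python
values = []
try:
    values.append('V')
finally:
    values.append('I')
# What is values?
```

Step-by-step execution trace:
1. try: `values.append('V')` → values = ['V'].
2. The try body completes without raising.
3. finally always runs: `values.append('I')` → values = ['V', 'I'].
Result: ['V', 'I']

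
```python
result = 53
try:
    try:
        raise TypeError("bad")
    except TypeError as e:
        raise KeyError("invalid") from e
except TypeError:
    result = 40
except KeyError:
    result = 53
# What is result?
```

Step-by-step execution trace:
1. Inner try raises TypeError; inner `except TypeError as e` catches it.
2. `raise KeyError(...) from e` raises KeyError (TypeError is attached as __cause__, but only KeyError is active).
3. Outer `except TypeError` does not match KeyError; skipped.
4. Outer `except KeyError` matches → result = 53.
Result: 53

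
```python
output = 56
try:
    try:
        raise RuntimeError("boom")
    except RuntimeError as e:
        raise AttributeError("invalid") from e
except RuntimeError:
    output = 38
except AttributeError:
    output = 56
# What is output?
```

Step-by-step execution trace:
1. Inner try raises RuntimeError; inner `except RuntimeError as e` catches it.
2. `raise AttributeError(...) from e` raises AttributeError (RuntimeError is attached as __cause__, but only AttributeError is active).
3. Outer `except RuntimeError` does not match AttributeError; skipped.
4. Outer `except AttributeError` matches → output = 56.
Result: 56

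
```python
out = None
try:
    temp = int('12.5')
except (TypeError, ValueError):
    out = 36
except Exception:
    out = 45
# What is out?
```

Step-by-step execution trace:
1. `temp = int('12.5')` raises ValueError.
2. `except (TypeError, ValueError)` matches (ValueError is in the tuple) → out = 36.
3. `except Exception` is not reached.
Result: 36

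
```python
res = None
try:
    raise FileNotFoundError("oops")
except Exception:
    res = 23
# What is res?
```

Step-by-step execution trace:
1. `raise FileNotFoundError(...)` raises FileNotFoundError.
2. `except Exception` matches (FileNotFoundError is a subclass of Exception) → res = 23.
Result: 23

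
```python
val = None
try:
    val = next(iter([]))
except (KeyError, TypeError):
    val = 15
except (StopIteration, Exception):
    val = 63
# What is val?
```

Step-by-step execution trace:
1. `val = next(iter([]))` raises StopIteration.
2. `except (KeyError, TypeError)` does not match StopIteration; skipped.
3. `except (StopIteration, Exception)` matches (StopIteration is in the tuple) → val = 63.
Result: 63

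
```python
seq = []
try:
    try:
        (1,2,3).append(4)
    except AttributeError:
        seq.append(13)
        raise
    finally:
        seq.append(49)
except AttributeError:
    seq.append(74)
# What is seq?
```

Step-by-step execution trace:
1. Inner try: `(1,2,3).append(4)` raises AttributeError.
2. Inner `except AttributeError` matches → `seq.append(13)` → seq = [13].
3. bare `raise` re-raises AttributeError.
4. Inner `finally` runs during unwinding: `seq.append(49)` → seq = [13, 49].
5. Outer `except AttributeError` matches → `seq.append(74)` → seq = [13, 49, 74].
Result: [13, 49, 74]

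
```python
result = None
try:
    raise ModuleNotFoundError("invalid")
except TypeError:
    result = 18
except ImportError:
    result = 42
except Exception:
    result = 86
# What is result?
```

Step-by-step execution trace:
1. `raise ModuleNotFoundError(...)` raises ModuleNotFoundError.
2. `except TypeError` does not match (ModuleNotFoundError is not a subclass of TypeError); skipped.
3. `except ImportError` matches (ModuleNotFoundError is a subclass of ImportError) → result = 42.
4. `except Exception` is not reached.
Result: 42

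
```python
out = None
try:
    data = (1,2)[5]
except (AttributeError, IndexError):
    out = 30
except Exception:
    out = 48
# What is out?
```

Step-by-step execution trace:
1. `data = (1,2)[5]` raises IndexError.
2. `except (AttributeError, IndexError)` matches (IndexError is in the tuple) → out = 30.
3. `except Exception` is not reached.
Result: 30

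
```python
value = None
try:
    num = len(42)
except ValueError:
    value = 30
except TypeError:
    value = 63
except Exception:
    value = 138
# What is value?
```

Step-by-step execution trace:
1. `num = len(42)` raises TypeError.
2. `except ValueError` does not match TypeError; skipped.
3. `except TypeError` matches → value = 63.
4. Remaining except clauses are skipped.
Result: 63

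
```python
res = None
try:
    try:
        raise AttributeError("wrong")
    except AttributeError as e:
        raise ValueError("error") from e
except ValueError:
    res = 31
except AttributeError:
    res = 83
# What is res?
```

Step-by-step execution trace:
1. Inner try raises AttributeError; inner `except AttributeError as e` catches it.
2. `raise ValueError(...) from e` raises ValueError (AttributeError is attached as __cause__, but only ValueError is active).
3. Outer `except ValueError` matches → res = 31.
4. `except AttributeError` is not reached.
Result: 31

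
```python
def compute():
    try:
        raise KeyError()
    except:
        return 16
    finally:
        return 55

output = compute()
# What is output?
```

Step-by-step execution trace:
1. `compute()` enters try: `raise KeyError()` raises KeyError.
2. bare `except` matches → `return 16` sets pending return value 16.
3. Before returning, `finally: return 55` runs and overrides the pending return.
4. compute() returns 55 → output = 55.
Result: 55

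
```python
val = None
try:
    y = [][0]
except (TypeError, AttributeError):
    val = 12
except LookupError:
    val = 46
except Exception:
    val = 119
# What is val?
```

Step-by-step execution trace:
1. `y = [][0]` raises IndexError.
2. `except (TypeError, AttributeError)` does not match IndexError; skipped.
3. `except LookupError` matches (IndexError is a subclass of LookupError) → val = 46.
4. `except Exception` is not reached.
Result: 46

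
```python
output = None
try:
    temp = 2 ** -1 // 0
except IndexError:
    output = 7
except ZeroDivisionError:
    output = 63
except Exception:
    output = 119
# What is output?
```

Step-by-step execution trace:
1. `temp = 2 ** -1 // 0` raises ZeroDivisionError.
2. `except IndexError` does not match ZeroDivisionError; skipped.
3. `except ZeroDivisionError` matches → output = 63.
4. Remaining except clauses are skipped.
Result: 63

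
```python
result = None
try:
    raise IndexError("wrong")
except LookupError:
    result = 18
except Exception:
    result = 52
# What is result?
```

Step-by-step execution trace:
1. `raise IndexError(...)` raises IndexError.
2. `except LookupError` matches (IndexError is a subclass of LookupError) → result = 18.
3. `except Exception` is not reached.
Result: 18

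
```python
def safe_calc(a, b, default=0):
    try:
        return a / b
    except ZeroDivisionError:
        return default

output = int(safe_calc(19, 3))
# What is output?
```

Step-by-step execution trace:
1. `safe_calc(19, 3)` enters try: `return 19 / 3` → returns 6.333333333333333. No exception raised.
2. `except ZeroDivisionError` is skipped.
3. `int(6.333333333333333)` → 6 → output = 6.
Result: 6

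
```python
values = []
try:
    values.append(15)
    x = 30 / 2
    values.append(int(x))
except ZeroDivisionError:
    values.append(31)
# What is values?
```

Step-by-step execution trace:
1. try: `values.append(15)` → values = [15].
2. `x = 30 / 2` → x = 15.0. No exception raised.
3. `values.append(int(x))` → values = [15, 15].
4. `except ZeroDivisionError` is skipped (no exception was raised).
Result: [15, 15]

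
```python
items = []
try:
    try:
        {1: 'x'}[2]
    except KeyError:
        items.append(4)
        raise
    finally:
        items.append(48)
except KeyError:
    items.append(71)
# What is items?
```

Step-by-step execution trace:
1. Inner try: `{1: 'x'}[2]` raises KeyError.
2. Inner `except KeyError` matches → `items.append(4)` → items = [4].
3. bare `raise` re-raises KeyError.
4. Inner `finally` runs during unwinding: `items.append(48)` → items = [4, 48].
5. Outer `except KeyError` matches → `items.append(71)` → items = [4, 48, 71].
Result: [4, 48, 71]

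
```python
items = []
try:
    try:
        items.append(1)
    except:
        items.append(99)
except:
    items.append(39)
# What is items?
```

Step-by-step execution trace:
1. Inner try: `items.append(1)` → items = [1]. No exception raised.
2. Inner `except` is skipped.
3. Inner try completes normally; outer `except` is skipped.
Result: [1]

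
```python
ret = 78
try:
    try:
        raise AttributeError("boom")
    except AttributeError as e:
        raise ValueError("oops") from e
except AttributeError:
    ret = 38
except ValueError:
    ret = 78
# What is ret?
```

Step-by-step execution trace:
1. Inner try raises AttributeError; inner `except AttributeError as e` catches it.
2. `raise ValueError(...) from e` raises ValueError (AttributeError is attached as __cause__, but only ValueError is active).
3. Outer `except AttributeError` does not match ValueError; skipped.
4. Outer `except ValueError` matches → ret = 78.
Result: 78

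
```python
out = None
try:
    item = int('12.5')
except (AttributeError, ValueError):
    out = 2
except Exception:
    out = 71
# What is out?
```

Step-by-step execution trace:
1. `item = int('12.5')` raises ValueError.
2. `except (AttributeError, ValueError)` matches (ValueError is in the tuple) → out = 2.
3. `except Exception` is not reached.
Result: 2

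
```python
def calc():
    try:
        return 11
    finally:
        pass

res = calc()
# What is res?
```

Step-by-step execution trace:
1. `calc()` enters try: `return 11` sets pending return value 11.
2. Before returning, `finally: pass` runs (no effect).
3. calc() returns 11 → res = 11.
Result: 11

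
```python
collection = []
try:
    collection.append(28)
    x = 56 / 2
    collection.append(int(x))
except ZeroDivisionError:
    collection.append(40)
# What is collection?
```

Step-by-step execution trace:
1. try: `collection.append(28)` → collection = [28].
2. `x = 56 / 2` → x = 28.0. No exception raised.
3. `collection.append(int(x))` → collection = [28, 28].
4. `except ZeroDivisionError` is skipped (no exception was raised).
Result: [28, 28]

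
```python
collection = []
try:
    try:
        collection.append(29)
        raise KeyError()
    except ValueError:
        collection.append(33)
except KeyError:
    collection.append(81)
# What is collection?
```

Step-by-step execution trace:
1. Inner try: `collection.append(29)` → collection = [29].
2. `raise KeyError()` raises KeyError.
3. Inner `except ValueError` does not match KeyError; exception propagates to outer try.
4. Outer `except KeyError` matches → `collection.append(81)` → collection = [29, 81].
Result: [29, 81]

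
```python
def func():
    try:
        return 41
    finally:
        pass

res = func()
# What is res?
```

Step-by-step execution trace:
1. `func()` enters try: `return 41` sets pending return value 41.
2. Before returning, `finally: pass` runs (no effect).
3. func() returns 41 → res = 41.
Result: 41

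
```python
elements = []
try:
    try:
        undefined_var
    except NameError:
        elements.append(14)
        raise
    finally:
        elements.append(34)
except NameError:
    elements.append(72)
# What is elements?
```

Step-by-step execution trace:
1. Inner try: `undefined_var` raises NameError.
2. Inner `except NameError` matches → `elements.append(14)` → elements = [14].
3. bare `raise` re-raises NameError.
4. Inner `finally` runs during unwinding: `elements.append(34)` → elements = [14, 34].
5. Outer `except NameError` matches → `elements.append(72)` → elements = [14, 34, 72].
Result: [14, 34, 72]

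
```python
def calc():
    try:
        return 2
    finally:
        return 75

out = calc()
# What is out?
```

Step-by-step execution trace:
1. `calc()` enters try: `return 2` sets pending return value 2.
2. Before returning, `finally: return 75` runs and overrides the pending return.
3. calc() returns 75 → out = 75.
Result: 75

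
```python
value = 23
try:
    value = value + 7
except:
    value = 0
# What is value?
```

Step-by-step execution trace:
1. value starts at 23.
2. try: `value = value + 7` → value = 30. No exception raised.
3. `except` is skipped.
Result: 30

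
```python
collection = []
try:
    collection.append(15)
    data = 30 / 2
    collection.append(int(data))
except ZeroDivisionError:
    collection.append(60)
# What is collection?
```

Step-by-step execution trace:
1. try: `collection.append(15)` → collection = [15].
2. `data = 30 / 2` → data = 15.0. No exception raised.
3. `collection.append(int(data))` → collection = [15, 15].
4. `except ZeroDivisionError` is skipped (no exception was raised).
Result: [15, 15]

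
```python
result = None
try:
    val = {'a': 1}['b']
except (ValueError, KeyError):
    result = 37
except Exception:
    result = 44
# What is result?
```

Step-by-step execution trace:
1. `val = {'a': 1}['b']` raises KeyError.
2. `except (ValueError, KeyError)` matches (KeyError is in the tuple) → result = 37.
3. `except Exception` is not reached.
Result: 37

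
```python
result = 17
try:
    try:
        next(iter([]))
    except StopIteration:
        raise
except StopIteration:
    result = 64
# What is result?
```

Step-by-step execution trace:
1. Inner try: `next(iter([]))` raises StopIteration.
2. Inner `except StopIteration` matches; bare `raise` re-raises the same StopIteration.
3. Outer `except StopIteration` matches → result = 64.
Result: 64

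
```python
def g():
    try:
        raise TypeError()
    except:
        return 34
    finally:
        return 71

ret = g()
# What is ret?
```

Step-by-step execution trace:
1. `g()` enters try: `raise TypeError()` raises TypeError.
2. bare `except` matches → `return 34` sets pending return value 34.
3. Before returning, `finally: return 71` runs and overrides the pending return.
4. g() returns 71 → ret = 71.
Result: 71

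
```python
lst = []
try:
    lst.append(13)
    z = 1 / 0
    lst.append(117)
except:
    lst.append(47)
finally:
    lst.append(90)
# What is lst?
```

Step-by-step execution trace:
1. try: `lst.append(13)` → lst = [13].
2. `z = 1 / 0` raises ZeroDivisionError; `lst.append(117)` is not reached.
3. bare `except` matches → `lst.append(47)` → lst = [13, 47].
4. finally always runs: `lst.append(90)` → lst = [13, 47, 90].
Result: [13, 47, 90]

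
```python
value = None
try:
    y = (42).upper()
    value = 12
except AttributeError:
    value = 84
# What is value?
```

Step-by-step execution trace:
1. `y = (42).upper()` raises AttributeError.
2. `value = 12` is not reached.
3. `except AttributeError` matches → value = 84.
Result: 84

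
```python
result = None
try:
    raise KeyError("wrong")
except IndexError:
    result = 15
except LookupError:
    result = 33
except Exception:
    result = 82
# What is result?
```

Step-by-step execution trace:
1. `raise KeyError(...)` raises KeyError.
2. `except IndexError` does not match (KeyError is not a subclass of IndexError); skipped.
3. `except LookupError` matches (KeyError is a subclass of LookupError) → result = 33.
4. `except Exception` is not reached.
Result: 33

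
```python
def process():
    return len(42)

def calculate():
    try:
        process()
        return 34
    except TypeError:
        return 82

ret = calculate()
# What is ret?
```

Step-by-step execution trace:
1. `calculate()` calls `process()`.
2. `process()` evaluates `len(42)`, which raises TypeError; it propagates to the caller.
3. `return 34` is not reached.
4. `except TypeError` in calculate matches → returns 82.
5. ret = 82.
Result: 82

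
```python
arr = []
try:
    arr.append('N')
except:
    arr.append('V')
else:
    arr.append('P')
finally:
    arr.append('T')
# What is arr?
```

Step-by-step execution trace:
1. try: `arr.append('N')` → arr = ['N']. No exception raised.
2. `except` is skipped.
3. `else` runs: `arr.append('P')` → arr = ['N', 'P'].
4. `finally` always runs: `arr.append('T')` → arr = ['N', 'P', 'T'].
Result: ['N', 'P', 'T']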